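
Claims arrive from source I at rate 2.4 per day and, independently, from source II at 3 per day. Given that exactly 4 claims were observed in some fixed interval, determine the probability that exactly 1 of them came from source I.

0.3048

Given the total, each event is independently from source I with probability p = λ_I/(λ_I+λ_II) = 2.4/5.4 ≈ 0.4444.
So K ~ Binomial(4, 2.4/5.4): P(K = 1) = C(4,1) · (2.4/5.4)^1 · (3/5.4)^3 ≈ 0.3048.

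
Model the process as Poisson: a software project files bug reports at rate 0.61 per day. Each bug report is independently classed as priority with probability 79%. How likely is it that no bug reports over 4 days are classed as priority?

Thinning: the bug reports that are classed as priority themselves form a Poisson process with rate 0.79 × 0.61 = 0.4819 per day.
Over the interval, μ = 0.4819 × 4 = 1.9276 (4 days).
P(N = 0) = e^(−1.9276) · 1.9276^0/0! ≈ 0.1455.

0.1455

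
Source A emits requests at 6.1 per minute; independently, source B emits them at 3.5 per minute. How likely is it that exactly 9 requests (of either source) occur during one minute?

Independent Poisson processes superpose: combined rate λ = 6.1 + 3.5 = 9.6 per minute.
So μ = 9.6.
P(N = 9) = e^(−9.6) · 9.6^9/9! ≈ 0.1293.

0.1293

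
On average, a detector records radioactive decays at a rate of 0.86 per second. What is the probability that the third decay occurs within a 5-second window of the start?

Over the interval, μ = 0.86 × 5 = 4.3 (a 5-second window = 5 seconds).
The third arrival falls in the interval iff at least 3 events occur there: P(S_3 ≤ t) = P(N ≥ 3) = 1 − P(N ≤ 2) ≈ 0.8026.

0.8026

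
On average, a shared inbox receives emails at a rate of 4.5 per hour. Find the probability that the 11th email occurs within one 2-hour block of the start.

Over the interval, μ = 4.5 × 2 = 9 (a 2-hour block = 2 hours).
The 11th arrival falls in the interval iff at least 11 events occur there: P(S_11 ≤ t) = P(N ≥ 11) = 1 − P(N ≤ 10) ≈ 0.2940.

0.2940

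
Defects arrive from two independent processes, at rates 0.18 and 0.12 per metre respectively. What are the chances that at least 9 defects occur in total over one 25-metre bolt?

Independent Poisson processes superpose: combined rate λ = 0.18 + 0.12 = 0.3 per metre.
Over the interval, μ = 0.3 × 25 = 7.5 (a 25-metre bolt = 25 metres).
P(N ≥ 9) = 1 − P(N ≤ 8) ≈ 0.3380.

0.3380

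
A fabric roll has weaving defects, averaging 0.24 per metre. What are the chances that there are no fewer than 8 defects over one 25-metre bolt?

Over the interval, μ = 0.24 × 25 = 6 (a 25-metre bolt = 25 metres).
P(N ≥ 8) = 1 − P(N ≤ 7) = 1 − Σ_{j=0}^{7} e^(−μ) μ^j/j! ≈ 0.2560.

0.2560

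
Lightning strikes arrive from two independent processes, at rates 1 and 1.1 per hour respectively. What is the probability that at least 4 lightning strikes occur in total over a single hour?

Independent Poisson processes superpose: combined rate λ = 1 + 1.1 = 2.1 per hour.
So μ = 2.1.
P(N ≥ 4) = 1 − P(N ≤ 3) ≈ 0.1614.

0.1614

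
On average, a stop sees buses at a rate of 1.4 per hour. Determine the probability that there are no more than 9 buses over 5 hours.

Over the interval, μ = 1.4 × 5 = 7 (5 hours).
P(N ≤ 9) = Σ_{j=0}^{9} e^(−μ) μ^j/j! ≈ 0.8305.

0.8305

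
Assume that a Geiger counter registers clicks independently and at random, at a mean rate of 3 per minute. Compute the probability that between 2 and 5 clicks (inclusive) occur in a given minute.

0.7169

With mean μ = 3 per minute,
P(2 ≤ N ≤ 5) = Σ_{j=2}^{5} e^(−3) · 3^j/j! ≈ 0.7169.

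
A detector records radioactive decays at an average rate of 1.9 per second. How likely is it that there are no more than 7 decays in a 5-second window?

0.2687

Over the interval, μ = 1.9 × 5 = 9.5 (a 5-second window = 5 seconds).
P(N ≤ 7) = Σ_{j=0}^{7} e^(−μ) μ^j/j! ≈ 0.2687.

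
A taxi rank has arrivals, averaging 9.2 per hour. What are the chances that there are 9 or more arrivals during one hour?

0.5704

With mean μ = 9.2 per hour,
P(N ≥ 9) = 1 − P(N ≤ 8) = 1 − Σ_{j=0}^{8} e^(−μ) μ^j/j! ≈ 0.5704.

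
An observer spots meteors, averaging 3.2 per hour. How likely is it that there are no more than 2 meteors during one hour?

0.3799

With mean μ = 3.2 per hour,
P(N ≤ 2) = Σ_{j=0}^{2} e^(−μ) μ^j/j! ≈ 0.3799.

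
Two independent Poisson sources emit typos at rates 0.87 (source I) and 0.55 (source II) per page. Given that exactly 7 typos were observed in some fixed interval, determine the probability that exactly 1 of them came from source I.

Given the total, each event is independently from source I with probability p = λ_I/(λ_I+λ_II) = 0.87/1.42 ≈ 0.6127.
So K ~ Binomial(7, 0.87/1.42): P(K = 1) = C(7,1) · (0.87/1.42)^1 · (0.55/1.42)^6 ≈ 0.0145.

0.0145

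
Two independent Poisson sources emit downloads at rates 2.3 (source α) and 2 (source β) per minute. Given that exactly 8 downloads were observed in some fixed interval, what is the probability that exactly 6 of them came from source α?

0.1419

Given the total, each event is independently from source α with probability p = λ_α/(λ_α+λ_β) = 2.3/4.3 ≈ 0.5349.
So K ~ Binomial(8, 2.3/4.3): P(K = 6) = C(8,6) · (2.3/4.3)^6 · (2/4.3)^2 ≈ 0.1419.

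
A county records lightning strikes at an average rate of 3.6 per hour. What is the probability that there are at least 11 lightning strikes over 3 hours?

0.5160

Over the interval, μ = 3.6 × 3 = 10.8 (3 hours).
P(N ≥ 11) = 1 − P(N ≤ 10) = 1 − Σ_{j=0}^{10} e^(−μ) μ^j/j! ≈ 0.5160.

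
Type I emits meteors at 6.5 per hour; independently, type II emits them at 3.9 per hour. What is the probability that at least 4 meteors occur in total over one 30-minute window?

0.7619

Independent Poisson processes superpose: combined rate λ = 6.5 + 3.9 = 10.4 per hour.
Over the interval, μ = 10.4 × 0.5 = 5.2 (a 30-minute window = 0.5 hours).
P(N ≥ 4) = 1 − P(N ≤ 3) ≈ 0.7619.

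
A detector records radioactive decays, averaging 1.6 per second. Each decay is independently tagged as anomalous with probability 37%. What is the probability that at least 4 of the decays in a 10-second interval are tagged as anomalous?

0.8415

Thinning: the decays that are tagged as anomalous themselves form a Poisson process with rate 0.37 × 1.6 = 0.592 per second.
Over the interval, μ = 0.592 × 10 = 5.92 (a 10-second interval = 10 seconds).
P(N ≥ 4) = 1 − P(N ≤ 3) ≈ 0.8415.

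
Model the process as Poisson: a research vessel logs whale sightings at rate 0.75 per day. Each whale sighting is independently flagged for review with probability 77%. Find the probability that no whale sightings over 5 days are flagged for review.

0.0557

Thinning: the whale sightings that are flagged for review themselves form a Poisson process with rate 0.77 × 0.75 = 0.5775 per day.
Over the interval, μ = 0.5775 × 5 = 2.8875 (5 days).
P(N = 0) = e^(−2.8875) · 2.8875^0/0! ≈ 0.0557.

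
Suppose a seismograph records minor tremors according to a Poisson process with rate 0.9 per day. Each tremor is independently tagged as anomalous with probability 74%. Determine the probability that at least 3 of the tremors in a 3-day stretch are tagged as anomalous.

Thinning: the tremors that are tagged as anomalous themselves form a Poisson process with rate 0.74 × 0.9 = 0.666 per day.
Over the interval, μ = 0.666 × 3 = 1.998 (a 3-day stretch = 3 days).
P(N ≥ 3) = 1 − P(N ≤ 2) ≈ 0.3228.

0.3228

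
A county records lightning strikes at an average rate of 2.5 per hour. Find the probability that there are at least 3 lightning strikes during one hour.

With mean μ = 2.5 per hour,
P(N ≥ 3) = 1 − P(N ≤ 2) = 1 − Σ_{j=0}^{2} e^(−μ) μ^j/j! ≈ 0.4562.

0.4562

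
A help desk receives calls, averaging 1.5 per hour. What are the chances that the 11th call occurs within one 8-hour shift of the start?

0.6528

Over the interval, μ = 1.5 × 8 = 12 (an 8-hour shift = 8 hours).
The 11th arrival falls in the interval iff at least 11 events occur there: P(S_11 ≤ t) = P(N ≥ 11) = 1 − P(N ≤ 10) ≈ 0.6528.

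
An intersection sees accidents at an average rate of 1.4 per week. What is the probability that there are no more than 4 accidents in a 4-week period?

Over the interval, μ = 1.4 × 4 = 5.6 (a 4-week period = 4 weeks).
P(N ≤ 4) = Σ_{j=0}^{4} e^(−μ) μ^j/j! ≈ 0.3422.

0.3422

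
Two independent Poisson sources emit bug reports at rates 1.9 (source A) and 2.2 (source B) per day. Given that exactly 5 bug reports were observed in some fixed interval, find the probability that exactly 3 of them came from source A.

0.2865

Given the total, each event is independently from source A with probability p = λ_A/(λ_A+λ_B) = 1.9/4.1 ≈ 0.4634.
So K ~ Binomial(5, 1.9/4.1): P(K = 3) = C(5,3) · (1.9/4.1)^3 · (2.2/4.1)^2 ≈ 0.2865.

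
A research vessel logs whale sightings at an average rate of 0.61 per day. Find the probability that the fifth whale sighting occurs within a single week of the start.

Over the interval, μ = 0.61 × 7 = 4.27 (a week = 7 days).
The fifth arrival falls in the interval iff at least 5 events occur there: P(S_5 ≤ t) = P(N ≥ 5) = 1 − P(N ≤ 4) ≈ 0.4238.

0.4238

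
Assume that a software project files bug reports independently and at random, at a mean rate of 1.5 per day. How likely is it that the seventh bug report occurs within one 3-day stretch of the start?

0.1689

Over the interval, μ = 1.5 × 3 = 4.5 (a 3-day stretch = 3 days).
The seventh arrival falls in the interval iff at least 7 events occur there: P(S_7 ≤ t) = P(N ≥ 7) = 1 − P(N ≤ 6) ≈ 0.1689.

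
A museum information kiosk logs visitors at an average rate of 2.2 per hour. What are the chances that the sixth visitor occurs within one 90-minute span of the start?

Over the interval, μ = 2.2 × 1.5 = 3.3 (a 90-minute span = 1.5 hours).
The sixth arrival falls in the interval iff at least 6 events occur there: P(S_6 ≤ t) = P(N ≥ 6) = 1 − P(N ≤ 5) ≈ 0.1171.

0.1171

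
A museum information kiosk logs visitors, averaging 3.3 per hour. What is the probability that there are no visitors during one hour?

With mean μ = 3.3 per hour,
P(N = 0) = e^(−μ) μ^0/0! = e^(−3.3) · 3.3^0/1 ≈ 0.0369.

0.0369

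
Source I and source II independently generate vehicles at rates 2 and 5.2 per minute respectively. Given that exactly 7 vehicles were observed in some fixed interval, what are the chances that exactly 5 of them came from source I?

Given the total, each event is independently from source I with probability p = λ_I/(λ_I+λ_II) = 2/7.2 ≈ 0.2778.
So K ~ Binomial(7, 2/7.2): P(K = 5) = C(7,5) · (2/7.2)^5 · (5.2/7.2)^2 ≈ 0.0181.

0.0181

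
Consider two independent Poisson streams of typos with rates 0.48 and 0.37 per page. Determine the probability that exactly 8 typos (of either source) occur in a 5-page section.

0.0377

Independent Poisson processes superpose: combined rate λ = 0.48 + 0.37 = 0.85 per page.
Over the interval, μ = 0.85 × 5 = 4.25 (a 5-page section = 5 pages).
P(N = 8) = e^(−4.25) · 4.25^8/8! ≈ 0.0377.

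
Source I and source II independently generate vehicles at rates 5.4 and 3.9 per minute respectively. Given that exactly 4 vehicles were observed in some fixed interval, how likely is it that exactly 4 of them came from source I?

Given the total, each event is independently from source I with probability p = λ_I/(λ_I+λ_II) = 5.4/9.3 ≈ 0.5806.
So K ~ Binomial(4, 5.4/9.3): P(K = 4) = C(4,4) · (5.4/9.3)^4 · (3.9/9.3)^0 ≈ 0.1137.

0.1137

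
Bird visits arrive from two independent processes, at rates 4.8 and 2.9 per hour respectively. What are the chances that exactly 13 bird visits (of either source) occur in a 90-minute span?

0.1007

Independent Poisson processes superpose: combined rate λ = 4.8 + 2.9 = 7.7 per hour.
Over the interval, μ = 7.7 × 1.5 = 11.55 (a 90-minute span = 1.5 hours).
P(N = 13) = e^(−11.55) · 11.55^13/13! ≈ 0.1007.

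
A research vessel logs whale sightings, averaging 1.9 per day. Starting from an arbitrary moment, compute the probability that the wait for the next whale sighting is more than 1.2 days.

0.1023

The wait for the next event is exponential with rate λ = 1.9 per day.
P(T > 1.2) = e^(−λt) = e^(−1.9 × 1.2) = e^(−2.28) ≈ 0.1023.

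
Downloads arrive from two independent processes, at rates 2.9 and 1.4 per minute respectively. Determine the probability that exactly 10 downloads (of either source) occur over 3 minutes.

0.0878

Independent Poisson processes superpose: combined rate λ = 2.9 + 1.4 = 4.3 per minute.
Over the interval, μ = 4.3 × 3 = 12.9 (3 minutes).
P(N = 10) = e^(−12.9) · 12.9^10/10! ≈ 0.0878.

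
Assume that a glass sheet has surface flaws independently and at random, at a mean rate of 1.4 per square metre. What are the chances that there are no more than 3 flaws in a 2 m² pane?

Over the interval, μ = 1.4 × 2 = 2.8 (a 2 m² pane = 2 square metres).
P(N ≤ 3) = Σ_{j=0}^{3} e^(−μ) μ^j/j! ≈ 0.6919.

0.6919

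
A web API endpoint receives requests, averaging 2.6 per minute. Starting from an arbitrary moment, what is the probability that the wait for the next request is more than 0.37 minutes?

0.3821

The wait for the next event is exponential with rate λ = 2.6 per minute.
P(T > 0.37) = e^(−λt) = e^(−2.6 × 0.37) = e^(−0.962) ≈ 0.3821.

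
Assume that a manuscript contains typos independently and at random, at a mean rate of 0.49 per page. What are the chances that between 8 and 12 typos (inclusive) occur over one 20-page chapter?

0.5713

Over the interval, μ = 0.49 × 20 = 9.8 (a 20-page chapter = 20 pages).
P(8 ≤ N ≤ 12) = Σ_{j=8}^{12} e^(−9.8) · 9.8^j/j! ≈ 0.5713.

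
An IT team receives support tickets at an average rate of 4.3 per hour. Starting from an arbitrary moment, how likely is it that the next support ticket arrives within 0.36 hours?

Inter-arrival times are exponential with rate λ = 4.3 per hour.
P(T ≤ 0.36) = 1 − e^(−λt) = 1 − e^(−4.3 × 0.36) = 1 − e^(−1.548) ≈ 0.7873.

0.7873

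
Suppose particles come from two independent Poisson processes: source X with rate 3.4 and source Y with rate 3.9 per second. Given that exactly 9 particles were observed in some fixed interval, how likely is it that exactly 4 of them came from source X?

Given the total, each event is independently from source X with probability p = λ_X/(λ_X+λ_Y) = 3.4/7.3 ≈ 0.4658.
So K ~ Binomial(9, 3.4/7.3): P(K = 4) = C(9,4) · (3.4/7.3)^4 · (3.9/7.3)^5 ≈ 0.2580.

0.2580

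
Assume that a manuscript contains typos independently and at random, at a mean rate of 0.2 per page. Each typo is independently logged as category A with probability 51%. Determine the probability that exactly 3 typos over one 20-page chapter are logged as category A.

Thinning: the typos that are logged as category A themselves form a Poisson process with rate 0.51 × 0.2 = 0.102 per page.
Over the interval, μ = 0.102 × 20 = 2.04 (a 20-page chapter = 20 pages).
P(N = 3) = e^(−2.04) · 2.04^3/3! ≈ 0.1840.

0.1840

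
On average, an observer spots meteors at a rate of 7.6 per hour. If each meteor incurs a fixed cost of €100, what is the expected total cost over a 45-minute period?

E[N] = 7.6 × 0.75 = 5.7 (a 45-minute period = 0.75 hours); E[cost] = 5.7 × €100 = €570.

€570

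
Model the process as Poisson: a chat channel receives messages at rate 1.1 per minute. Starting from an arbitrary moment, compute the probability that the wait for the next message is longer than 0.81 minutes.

0.4102

The wait for the next event is exponential with rate λ = 1.1 per minute.
P(T > 0.81) = e^(−λt) = e^(−1.1 × 0.81) = e^(−0.891) ≈ 0.4102.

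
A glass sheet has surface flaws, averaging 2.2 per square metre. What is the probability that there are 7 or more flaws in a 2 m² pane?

Over the interval, μ = 2.2 × 2 = 4.4 (a 2 m² pane = 2 square metres).
P(N ≥ 7) = 1 − P(N ≤ 6) = 1 − Σ_{j=0}^{6} e^(−μ) μ^j/j! ≈ 0.1564.

0.1564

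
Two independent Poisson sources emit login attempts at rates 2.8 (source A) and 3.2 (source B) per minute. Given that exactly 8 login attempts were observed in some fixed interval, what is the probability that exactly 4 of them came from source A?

Given the total, each event is independently from source A with probability p = λ_A/(λ_A+λ_B) = 2.8/6 ≈ 0.4667.
So K ~ Binomial(8, 2.8/6): P(K = 4) = C(8,4) · (2.8/6)^4 · (3.2/6)^4 ≈ 0.2686.

0.2686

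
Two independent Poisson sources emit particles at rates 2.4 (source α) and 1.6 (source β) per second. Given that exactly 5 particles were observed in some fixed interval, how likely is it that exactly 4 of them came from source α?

Given the total, each event is independently from source α with probability p = λ_α/(λ_α+λ_β) = 2.4/4 = 0.6000.
So K ~ Binomial(5, 2.4/4): P(K = 4) = C(5,4) · (2.4/4)^4 · (1.6/4)^1 ≈ 0.2592.

0.2592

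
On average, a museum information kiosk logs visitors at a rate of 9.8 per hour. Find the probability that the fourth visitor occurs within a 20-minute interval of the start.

Over the interval, μ = 9.8 × 1/3 ≈ 3.26667 (a 20-minute interval = 1/3 hours).
The fourth arrival falls in the interval iff at least 4 events occur there: P(S_4 ≤ t) = P(N ≥ 4) = 1 − P(N ≤ 3) ≈ 0.4123.

0.4123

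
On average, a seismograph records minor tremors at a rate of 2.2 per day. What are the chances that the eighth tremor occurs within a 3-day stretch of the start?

Over the interval, μ = 2.2 × 3 = 6.6 (a 3-day stretch = 3 days).
The eighth arrival falls in the interval iff at least 8 events occur there: P(S_8 ≤ t) = P(N ≥ 8) = 1 − P(N ≤ 7) ≈ 0.3419.

0.3419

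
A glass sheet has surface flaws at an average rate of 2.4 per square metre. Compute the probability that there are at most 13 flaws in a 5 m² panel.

Over the interval, μ = 2.4 × 5 = 12 (a 5 m² panel = 5 square metres).
P(N ≤ 13) = Σ_{j=0}^{13} e^(−μ) μ^j/j! ≈ 0.6815.

0.6815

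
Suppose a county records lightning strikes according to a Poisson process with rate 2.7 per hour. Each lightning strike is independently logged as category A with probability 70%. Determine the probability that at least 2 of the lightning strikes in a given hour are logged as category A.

0.5634

Thinning: the lightning strikes that are logged as category A themselves form a Poisson process with rate 0.7 × 2.7 = 1.89 per hour.
So μ = 1.89.
P(N ≥ 2) = 1 − P(N ≤ 1) ≈ 0.5634.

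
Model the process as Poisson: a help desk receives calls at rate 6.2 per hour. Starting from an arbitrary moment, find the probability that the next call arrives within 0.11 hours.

Inter-arrival times are exponential with rate λ = 6.2 per hour.
P(T ≤ 0.11) = 1 − e^(−λt) = 1 − e^(−6.2 × 0.11) = 1 − e^(−0.682) ≈ 0.4944.

0.4944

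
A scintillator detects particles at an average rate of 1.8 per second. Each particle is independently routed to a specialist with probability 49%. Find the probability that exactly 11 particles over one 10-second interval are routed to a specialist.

Thinning: the particles that are routed to a specialist themselves form a Poisson process with rate 0.49 × 1.8 = 0.882 per second.
Over the interval, μ = 0.882 × 10 = 8.82 (a 10-second interval = 10 seconds).
P(N = 11) = e^(−8.82) · 8.82^11/11! ≈ 0.0930.

0.0930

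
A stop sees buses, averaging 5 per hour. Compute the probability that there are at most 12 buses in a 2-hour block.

0.7916

Over the interval, μ = 5 × 2 = 10 (a 2-hour block = 2 hours).
P(N ≤ 12) = Σ_{j=0}^{12} e^(−μ) μ^j/j! ≈ 0.7916.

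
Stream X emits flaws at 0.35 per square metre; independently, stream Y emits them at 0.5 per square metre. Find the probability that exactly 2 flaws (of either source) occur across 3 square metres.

0.2539

Independent Poisson processes superpose: combined rate λ = 0.35 + 0.5 = 0.85 per square metre.
Over the interval, μ = 0.85 × 3 = 2.55 (3 square metres).
P(N = 2) = e^(−2.55) · 2.55^2/2! ≈ 0.2539.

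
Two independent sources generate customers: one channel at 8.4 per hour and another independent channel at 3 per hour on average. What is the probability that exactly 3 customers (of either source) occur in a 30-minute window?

Independent Poisson processes superpose: combined rate λ = 8.4 + 3 = 11.4 per hour.
Over the interval, μ = 11.4 × 0.5 = 5.7 (a 30-minute window = 0.5 hours).
P(N = 3) = e^(−5.7) · 5.7^3/3! ≈ 0.1033.

0.1033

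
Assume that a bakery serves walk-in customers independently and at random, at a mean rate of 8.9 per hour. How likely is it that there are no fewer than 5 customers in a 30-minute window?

Over the interval, μ = 8.9 × 0.5 = 4.45 (a 30-minute window = 0.5 hours).
P(N ≥ 5) = 1 − P(N ≤ 4) = 1 − Σ_{j=0}^{4} e^(−μ) μ^j/j! ≈ 0.4584.

0.4584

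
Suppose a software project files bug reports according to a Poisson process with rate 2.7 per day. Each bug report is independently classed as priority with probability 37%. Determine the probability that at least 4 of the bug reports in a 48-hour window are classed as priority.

Thinning: the bug reports that are classed as priority themselves form a Poisson process with rate 0.37 × 2.7 = 0.999 per day.
Over the interval, μ = 0.999 × 2 = 1.998 (a 48-hour window = 2 days).
P(N ≥ 4) = 1 − P(N ≤ 3) ≈ 0.1425.

0.1425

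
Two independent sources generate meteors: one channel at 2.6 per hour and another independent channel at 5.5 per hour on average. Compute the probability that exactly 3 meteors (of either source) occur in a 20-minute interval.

0.2205

Independent Poisson processes superpose: combined rate λ = 2.6 + 5.5 = 8.1 per hour.
Over the interval, μ = 8.1 × 1/3 = 2.7 (a 20-minute interval = 1/3 hours).
P(N = 3) = e^(−2.7) · 2.7^3/3! ≈ 0.2205.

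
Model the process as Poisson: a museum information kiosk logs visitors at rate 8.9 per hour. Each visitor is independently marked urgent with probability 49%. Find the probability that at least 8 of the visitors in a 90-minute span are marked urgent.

0.3333

Thinning: the visitors that are marked urgent themselves form a Poisson process with rate 0.49 × 8.9 = 4.361 per hour.
Over the interval, μ = 4.361 × 1.5 = 6.5415 (a 90-minute span = 1.5 hours).
P(N ≥ 8) = 1 − P(N ≤ 7) ≈ 0.3333.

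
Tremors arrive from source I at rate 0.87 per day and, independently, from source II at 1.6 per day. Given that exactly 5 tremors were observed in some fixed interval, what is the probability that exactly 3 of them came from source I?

Given the total, each event is independently from source I with probability p = λ_I/(λ_I+λ_II) = 0.87/2.47 ≈ 0.3522.
So K ~ Binomial(5, 0.87/2.47): P(K = 3) = C(5,3) · (0.87/2.47)^3 · (1.6/2.47)^2 ≈ 0.1834.

0.1834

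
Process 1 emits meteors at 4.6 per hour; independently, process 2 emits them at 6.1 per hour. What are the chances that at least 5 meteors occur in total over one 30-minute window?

Independent Poisson processes superpose: combined rate λ = 4.6 + 6.1 = 10.7 per hour.
Over the interval, μ = 10.7 × 0.5 = 5.35 (a 30-minute window = 0.5 hours).
P(N ≥ 5) = 1 − P(N ≤ 4) ≈ 0.6186.

0.6186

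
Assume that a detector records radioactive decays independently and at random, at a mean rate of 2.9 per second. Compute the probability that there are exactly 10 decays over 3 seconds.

Over the interval, μ = 2.9 × 3 = 8.7 (3 seconds).
P(N = 10) = e^(−μ) μ^10/10! = e^(−8.7) · 8.7^10/3628800 ≈ 0.1140.

0.1140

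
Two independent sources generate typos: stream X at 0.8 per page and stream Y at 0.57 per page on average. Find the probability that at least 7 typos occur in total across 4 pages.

Independent Poisson processes superpose: combined rate λ = 0.8 + 0.57 = 1.37 per page.
Over the interval, μ = 1.37 × 4 = 5.48 (4 pages).
P(N ≥ 7) = 1 − P(N ≤ 6) ≈ 0.3108.

0.3108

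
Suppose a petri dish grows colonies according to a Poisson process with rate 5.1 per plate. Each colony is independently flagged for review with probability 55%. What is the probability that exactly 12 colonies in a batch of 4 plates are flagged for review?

Thinning: the colonies that are flagged for review themselves form a Poisson process with rate 0.55 × 5.1 = 2.805 per plate.
Over the interval, μ = 2.805 × 4 = 11.22 (a batch of 4 plates = 4 plates).
P(N = 12) = e^(−11.22) · 11.22^12/12! ≈ 0.1114.

0.1114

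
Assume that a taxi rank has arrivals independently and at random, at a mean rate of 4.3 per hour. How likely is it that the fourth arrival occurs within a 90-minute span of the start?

0.8847

Over the interval, μ = 4.3 × 1.5 = 6.45 (a 90-minute span = 1.5 hours).
The fourth arrival falls in the interval iff at least 4 events occur there: P(S_4 ≤ t) = P(N ≥ 4) = 1 − P(N ≤ 3) ≈ 0.8847.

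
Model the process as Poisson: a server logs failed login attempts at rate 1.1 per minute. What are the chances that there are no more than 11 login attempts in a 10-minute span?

0.5793

Over the interval, μ = 1.1 × 10 = 11 (a 10-minute span = 10 minutes).
P(N ≤ 11) = Σ_{j=0}^{11} e^(−μ) μ^j/j! ≈ 0.5793.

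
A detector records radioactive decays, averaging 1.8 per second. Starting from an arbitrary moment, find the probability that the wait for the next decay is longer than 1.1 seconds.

0.1381

The wait for the next event is exponential with rate λ = 1.8 per second.
P(T > 1.1) = e^(−λt) = e^(−1.8 × 1.1) = e^(−1.98) ≈ 0.1381.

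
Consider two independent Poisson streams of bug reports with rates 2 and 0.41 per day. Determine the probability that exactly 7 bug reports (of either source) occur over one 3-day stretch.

0.1485

Independent Poisson processes superpose: combined rate λ = 2 + 0.41 = 2.41 per day.
Over the interval, μ = 2.41 × 3 = 7.23 (a 3-day stretch = 3 days).
P(N = 7) = e^(−7.23) · 7.23^7/7! ≈ 0.1485.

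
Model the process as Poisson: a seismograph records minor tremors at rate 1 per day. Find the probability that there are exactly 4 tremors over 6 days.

0.1339

Over the interval, μ = 1 × 6 = 6 (6 days).
P(N = 4) = e^(−μ) μ^4/4! = e^(−6) · 6^4/24 ≈ 0.1339.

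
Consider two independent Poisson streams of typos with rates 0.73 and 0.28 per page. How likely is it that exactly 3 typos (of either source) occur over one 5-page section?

0.1376

Independent Poisson processes superpose: combined rate λ = 0.73 + 0.28 = 1.01 per page.
Over the interval, μ = 1.01 × 5 = 5.05 (a 5-page section = 5 pages).
P(N = 3) = e^(−5.05) · 5.05^3/3! ≈ 0.1376.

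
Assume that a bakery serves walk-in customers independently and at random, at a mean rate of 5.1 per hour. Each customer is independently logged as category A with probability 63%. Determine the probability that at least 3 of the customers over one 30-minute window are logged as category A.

0.2183

Thinning: the customers that are logged as category A themselves form a Poisson process with rate 0.63 × 5.1 = 3.213 per hour.
Over the interval, μ = 3.213 × 0.5 = 1.6065 (a 30-minute window = 0.5 hours).
P(N ≥ 3) = 1 − P(N ≤ 2) ≈ 0.2183.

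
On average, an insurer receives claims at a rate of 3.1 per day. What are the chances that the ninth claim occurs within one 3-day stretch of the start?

Over the interval, μ = 3.1 × 3 = 9.3 (a 3-day stretch = 3 days).
The ninth arrival falls in the interval iff at least 9 events occur there: P(S_9 ≤ t) = P(N ≥ 9) = 1 − P(N ≤ 8) ≈ 0.5832.

0.5832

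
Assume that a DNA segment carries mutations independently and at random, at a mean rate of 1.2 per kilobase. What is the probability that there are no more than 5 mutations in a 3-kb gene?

0.8441

Over the interval, μ = 1.2 × 3 = 3.6 (a 3-kb gene = 3 kilobases).
P(N ≤ 5) = Σ_{j=0}^{5} e^(−μ) μ^j/j! ≈ 0.8441.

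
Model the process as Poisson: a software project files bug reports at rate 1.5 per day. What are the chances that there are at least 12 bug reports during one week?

Over the interval, μ = 1.5 × 7 = 10.5 (a week = 7 days).
P(N ≥ 12) = 1 − P(N ≤ 11) = 1 − Σ_{j=0}^{11} e^(−μ) μ^j/j! ≈ 0.3613.

0.3613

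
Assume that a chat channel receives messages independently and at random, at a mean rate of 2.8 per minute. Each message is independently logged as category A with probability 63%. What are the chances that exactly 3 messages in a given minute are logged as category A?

0.1568

Thinning: the messages that are logged as category A themselves form a Poisson process with rate 0.63 × 2.8 = 1.764 per minute.
So μ = 1.764.
P(N = 3) = e^(−1.764) · 1.764^3/3! ≈ 0.1568.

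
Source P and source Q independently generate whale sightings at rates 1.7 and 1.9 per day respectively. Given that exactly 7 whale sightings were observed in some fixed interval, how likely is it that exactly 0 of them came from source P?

Given the total, each event is independently from source P with probability p = λ_P/(λ_P+λ_Q) = 1.7/3.6 ≈ 0.4722.
So K ~ Binomial(7, 1.7/3.6): P(K = 0) = C(7,0) · (1.7/3.6)^0 · (1.9/3.6)^7 ≈ 0.0114.

0.0114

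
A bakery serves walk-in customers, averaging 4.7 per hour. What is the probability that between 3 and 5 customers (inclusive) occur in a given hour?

With mean μ = 4.7 per hour,
P(3 ≤ N ≤ 5) = Σ_{j=3}^{5} e^(−4.7) · 4.7^j/j! ≈ 0.5161.

0.5161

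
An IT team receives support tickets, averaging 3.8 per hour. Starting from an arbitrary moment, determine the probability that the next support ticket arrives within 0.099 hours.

Inter-arrival times are exponential with rate λ = 3.8 per hour.
P(T ≤ 0.099) = 1 − e^(−λt) = 1 − e^(−3.8 × 0.099) = 1 − e^(−0.3762) ≈ 0.3135.

0.3135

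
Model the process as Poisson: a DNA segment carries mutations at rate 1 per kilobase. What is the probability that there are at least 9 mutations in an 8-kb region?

Over the interval, μ = 1 × 8 = 8 (an 8-kb region = 8 kilobases).
P(N ≥ 9) = 1 − P(N ≤ 8) = 1 − Σ_{j=0}^{8} e^(−μ) μ^j/j! ≈ 0.4075.

0.4075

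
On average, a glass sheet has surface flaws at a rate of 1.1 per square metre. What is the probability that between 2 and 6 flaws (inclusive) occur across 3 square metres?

0.7904

Over the interval, μ = 1.1 × 3 = 3.3 (3 square metres).
P(2 ≤ N ≤ 6) = Σ_{j=2}^{6} e^(−3.3) · 3.3^j/j! ≈ 0.7904.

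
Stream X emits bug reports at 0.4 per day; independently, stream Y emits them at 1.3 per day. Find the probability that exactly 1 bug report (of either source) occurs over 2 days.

0.1135

Independent Poisson processes superpose: combined rate λ = 0.4 + 1.3 = 1.7 per day.
Over the interval, μ = 1.7 × 2 = 3.4 (2 days).
P(N = 1) = e^(−3.4) · 3.4^1/1! ≈ 0.1135.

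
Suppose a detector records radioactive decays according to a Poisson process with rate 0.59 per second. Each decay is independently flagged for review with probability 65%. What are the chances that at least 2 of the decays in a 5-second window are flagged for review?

0.5712

Thinning: the decays that are flagged for review themselves form a Poisson process with rate 0.65 × 0.59 = 0.3835 per second.
Over the interval, μ = 0.3835 × 5 = 1.9175 (a 5-second window = 5 seconds).
P(N ≥ 2) = 1 − P(N ≤ 1) ≈ 0.5712.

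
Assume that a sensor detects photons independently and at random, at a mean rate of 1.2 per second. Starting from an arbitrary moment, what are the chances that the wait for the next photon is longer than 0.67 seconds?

The wait for the next event is exponential with rate λ = 1.2 per second.
P(T > 0.67) = e^(−λt) = e^(−1.2 × 0.67) = e^(−0.804) ≈ 0.4475.

0.4475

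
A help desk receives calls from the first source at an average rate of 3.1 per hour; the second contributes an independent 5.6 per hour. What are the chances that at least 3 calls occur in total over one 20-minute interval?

Independent Poisson processes superpose: combined rate λ = 3.1 + 5.6 = 8.7 per hour.
Over the interval, μ = 8.7 × 1/3 = 2.9 (a 20-minute interval = 1/3 hours).
P(N ≥ 3) = 1 − P(N ≤ 2) ≈ 0.5540.

0.5540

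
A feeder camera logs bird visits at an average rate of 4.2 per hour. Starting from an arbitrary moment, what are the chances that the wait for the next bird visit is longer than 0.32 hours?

0.2608

The wait for the next event is exponential with rate λ = 4.2 per hour.
P(T > 0.32) = e^(−λt) = e^(−4.2 × 0.32) = e^(−1.344) ≈ 0.2608.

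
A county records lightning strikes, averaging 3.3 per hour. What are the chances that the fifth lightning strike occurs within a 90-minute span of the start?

0.5507

Over the interval, μ = 3.3 × 1.5 = 4.95 (a 90-minute span = 1.5 hours).
The fifth arrival falls in the interval iff at least 5 events occur there: P(S_5 ≤ t) = P(N ≥ 5) = 1 − P(N ≤ 4) ≈ 0.5507.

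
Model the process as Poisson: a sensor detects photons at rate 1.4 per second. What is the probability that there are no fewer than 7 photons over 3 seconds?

Over the interval, μ = 1.4 × 3 = 4.2 (3 seconds).
P(N ≥ 7) = 1 − P(N ≤ 6) = 1 − Σ_{j=0}^{6} e^(−μ) μ^j/j! ≈ 0.1325.

0.1325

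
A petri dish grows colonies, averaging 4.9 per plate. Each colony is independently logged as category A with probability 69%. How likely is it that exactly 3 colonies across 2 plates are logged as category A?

0.0596

Thinning: the colonies that are logged as category A themselves form a Poisson process with rate 0.69 × 4.9 = 3.381 per plate.
Over the interval, μ = 3.381 × 2 = 6.762 (2 plates).
P(N = 3) = e^(−6.762) · 6.762^3/3! ≈ 0.0596.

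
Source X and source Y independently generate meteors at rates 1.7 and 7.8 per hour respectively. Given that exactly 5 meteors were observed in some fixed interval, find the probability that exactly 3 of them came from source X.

0.0386

Given the total, each event is independently from source X with probability p = λ_X/(λ_X+λ_Y) = 1.7/9.5 ≈ 0.1789.
So K ~ Binomial(5, 1.7/9.5): P(K = 3) = C(5,3) · (1.7/9.5)^3 · (7.8/9.5)^2 ≈ 0.0386.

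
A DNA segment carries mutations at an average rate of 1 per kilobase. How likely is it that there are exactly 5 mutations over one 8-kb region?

0.0916

Over the interval, μ = 1 × 8 = 8 (an 8-kb region = 8 kilobases).
P(N = 5) = e^(−μ) μ^5/5! = e^(−8) · 8^5/120 ≈ 0.0916.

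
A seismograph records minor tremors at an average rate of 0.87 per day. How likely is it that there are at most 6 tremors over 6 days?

0.7294

Over the interval, μ = 0.87 × 6 = 5.22 (6 days).
P(N ≤ 6) = Σ_{j=0}^{6} e^(−μ) μ^j/j! ≈ 0.7294.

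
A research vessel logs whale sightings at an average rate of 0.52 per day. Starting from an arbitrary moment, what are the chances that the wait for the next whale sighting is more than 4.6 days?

0.0914

The wait for the next event is exponential with rate λ = 0.52 per day.
P(T > 4.6) = e^(−λt) = e^(−0.52 × 4.6) = e^(−2.392) ≈ 0.0914.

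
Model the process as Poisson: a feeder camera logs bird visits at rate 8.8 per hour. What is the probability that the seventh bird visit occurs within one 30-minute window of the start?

0.1564

Over the interval, μ = 8.8 × 0.5 = 4.4 (a 30-minute window = 0.5 hours).
The seventh arrival falls in the interval iff at least 7 events occur there: P(S_7 ≤ t) = P(N ≥ 7) = 1 − P(N ≤ 6) ≈ 0.1564.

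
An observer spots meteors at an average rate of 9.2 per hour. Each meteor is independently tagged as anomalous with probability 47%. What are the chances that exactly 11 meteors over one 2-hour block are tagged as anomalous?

0.0889

Thinning: the meteors that are tagged as anomalous themselves form a Poisson process with rate 0.47 × 9.2 = 4.324 per hour.
Over the interval, μ = 4.324 × 2 = 8.648 (a 2-hour block = 2 hours).
P(N = 11) = e^(−8.648) · 8.648^11/11! ≈ 0.0889.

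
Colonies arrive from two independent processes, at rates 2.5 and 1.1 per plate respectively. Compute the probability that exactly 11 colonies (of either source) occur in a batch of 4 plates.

Independent Poisson processes superpose: combined rate λ = 2.5 + 1.1 = 3.6 per plate.
Over the interval, μ = 3.6 × 4 = 14.4 (a batch of 4 plates = 4 plates).
P(N = 11) = e^(−14.4) · 14.4^11/11! ≈ 0.0771.

0.0771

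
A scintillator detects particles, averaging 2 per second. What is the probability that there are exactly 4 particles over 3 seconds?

0.1339

Over the interval, μ = 2 × 3 = 6 (3 seconds).
P(N = 4) = e^(−μ) μ^4/4! = e^(−6) · 6^4/24 ≈ 0.1339.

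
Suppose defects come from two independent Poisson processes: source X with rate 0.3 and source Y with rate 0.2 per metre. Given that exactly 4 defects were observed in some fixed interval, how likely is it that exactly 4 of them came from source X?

Given the total, each event is independently from source X with probability p = λ_X/(λ_X+λ_Y) = 0.3/0.5 = 0.6000.
So K ~ Binomial(4, 0.3/0.5): P(K = 4) = C(4,4) · (0.3/0.5)^4 · (0.2/0.5)^0 ≈ 0.1296.

0.1296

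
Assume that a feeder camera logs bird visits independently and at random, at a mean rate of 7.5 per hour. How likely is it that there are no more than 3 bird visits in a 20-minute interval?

Over the interval, μ = 7.5 × 1/3 = 2.5 (a 20-minute interval = 1/3 hours).
P(N ≤ 3) = Σ_{j=0}^{3} e^(−μ) μ^j/j! ≈ 0.7576.

0.7576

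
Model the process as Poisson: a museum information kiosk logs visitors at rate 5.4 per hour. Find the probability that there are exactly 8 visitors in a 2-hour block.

Over the interval, μ = 5.4 × 2 = 10.8 (a 2-hour block = 2 hours).
P(N = 8) = e^(−μ) μ^8/8! = e^(−10.8) · 10.8^8/40320 ≈ 0.0936.

0.0936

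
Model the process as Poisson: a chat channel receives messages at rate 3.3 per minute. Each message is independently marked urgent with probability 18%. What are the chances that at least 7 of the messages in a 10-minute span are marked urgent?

Thinning: the messages that are marked urgent themselves form a Poisson process with rate 0.18 × 3.3 = 0.594 per minute.
Over the interval, μ = 0.594 × 10 = 5.94 (a 10-minute span = 10 minutes).
P(N ≥ 7) = 1 − P(N ≤ 6) ≈ 0.3841.

0.3841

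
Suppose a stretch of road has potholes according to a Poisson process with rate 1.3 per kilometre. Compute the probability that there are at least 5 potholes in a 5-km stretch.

0.7763

Over the interval, μ = 1.3 × 5 = 6.5 (a 5-km stretch = 5 kilometres).
P(N ≥ 5) = 1 − P(N ≤ 4) = 1 − Σ_{j=0}^{4} e^(−μ) μ^j/j! ≈ 0.7763.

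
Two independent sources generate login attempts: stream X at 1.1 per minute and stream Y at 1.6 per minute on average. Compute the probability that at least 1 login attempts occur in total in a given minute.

0.9328

Independent Poisson processes superpose: combined rate λ = 1.1 + 1.6 = 2.7 per minute.
So μ = 2.7.
P(N ≥ 1) = 1 − P(N ≤ 0) ≈ 0.9328.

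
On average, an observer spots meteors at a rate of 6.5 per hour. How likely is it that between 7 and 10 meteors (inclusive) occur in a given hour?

0.4066

With mean μ = 6.5 per hour,
P(7 ≤ N ≤ 10) = Σ_{j=7}^{10} e^(−6.5) · 6.5^j/j! ≈ 0.4066.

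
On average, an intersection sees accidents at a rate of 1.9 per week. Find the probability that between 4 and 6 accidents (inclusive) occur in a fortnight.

Over the interval, μ = 1.9 × 2 = 3.8 (a fortnight = 2 weeks).
P(4 ≤ N ≤ 6) = Σ_{j=4}^{6} e^(−3.8) · 3.8^j/j! ≈ 0.4356.

0.4356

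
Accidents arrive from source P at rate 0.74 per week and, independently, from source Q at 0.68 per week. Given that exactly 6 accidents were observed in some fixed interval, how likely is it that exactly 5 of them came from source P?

Given the total, each event is independently from source P with probability p = λ_P/(λ_P+λ_Q) = 0.74/1.42 ≈ 0.5211.
So K ~ Binomial(6, 0.74/1.42): P(K = 5) = C(6,5) · (0.74/1.42)^5 · (0.68/1.42)^1 ≈ 0.1104.

0.1104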